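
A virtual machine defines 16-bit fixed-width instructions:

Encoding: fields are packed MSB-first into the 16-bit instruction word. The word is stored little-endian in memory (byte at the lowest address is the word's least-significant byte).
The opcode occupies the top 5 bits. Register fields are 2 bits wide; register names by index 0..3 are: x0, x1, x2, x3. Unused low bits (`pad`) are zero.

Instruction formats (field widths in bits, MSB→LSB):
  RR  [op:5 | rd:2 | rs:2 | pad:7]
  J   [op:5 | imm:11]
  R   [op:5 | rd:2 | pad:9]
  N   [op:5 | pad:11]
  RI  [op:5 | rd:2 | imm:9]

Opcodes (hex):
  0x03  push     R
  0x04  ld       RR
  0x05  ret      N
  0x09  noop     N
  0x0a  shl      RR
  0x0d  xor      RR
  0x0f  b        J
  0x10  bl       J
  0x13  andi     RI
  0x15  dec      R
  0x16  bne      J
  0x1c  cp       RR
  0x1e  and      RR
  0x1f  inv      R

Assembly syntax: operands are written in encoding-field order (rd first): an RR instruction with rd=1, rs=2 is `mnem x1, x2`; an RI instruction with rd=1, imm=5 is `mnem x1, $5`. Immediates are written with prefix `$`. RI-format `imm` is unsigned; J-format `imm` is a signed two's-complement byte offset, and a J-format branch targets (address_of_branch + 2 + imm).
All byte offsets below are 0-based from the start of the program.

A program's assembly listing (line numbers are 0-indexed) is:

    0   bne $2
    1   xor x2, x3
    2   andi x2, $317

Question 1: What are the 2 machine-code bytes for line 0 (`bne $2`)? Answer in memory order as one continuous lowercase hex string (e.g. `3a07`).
line 0 (bne): pack op=0x16:5|imm=2:11 = 0xb002; little→ 02 b0

02b0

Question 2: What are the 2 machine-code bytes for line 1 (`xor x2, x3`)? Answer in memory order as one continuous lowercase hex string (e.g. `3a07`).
806d

L1: xor op=0xd:5|rd=2:2|rs=3:2|pad=0:7 ⇒ 0x6d80 ⇒ little 80 6d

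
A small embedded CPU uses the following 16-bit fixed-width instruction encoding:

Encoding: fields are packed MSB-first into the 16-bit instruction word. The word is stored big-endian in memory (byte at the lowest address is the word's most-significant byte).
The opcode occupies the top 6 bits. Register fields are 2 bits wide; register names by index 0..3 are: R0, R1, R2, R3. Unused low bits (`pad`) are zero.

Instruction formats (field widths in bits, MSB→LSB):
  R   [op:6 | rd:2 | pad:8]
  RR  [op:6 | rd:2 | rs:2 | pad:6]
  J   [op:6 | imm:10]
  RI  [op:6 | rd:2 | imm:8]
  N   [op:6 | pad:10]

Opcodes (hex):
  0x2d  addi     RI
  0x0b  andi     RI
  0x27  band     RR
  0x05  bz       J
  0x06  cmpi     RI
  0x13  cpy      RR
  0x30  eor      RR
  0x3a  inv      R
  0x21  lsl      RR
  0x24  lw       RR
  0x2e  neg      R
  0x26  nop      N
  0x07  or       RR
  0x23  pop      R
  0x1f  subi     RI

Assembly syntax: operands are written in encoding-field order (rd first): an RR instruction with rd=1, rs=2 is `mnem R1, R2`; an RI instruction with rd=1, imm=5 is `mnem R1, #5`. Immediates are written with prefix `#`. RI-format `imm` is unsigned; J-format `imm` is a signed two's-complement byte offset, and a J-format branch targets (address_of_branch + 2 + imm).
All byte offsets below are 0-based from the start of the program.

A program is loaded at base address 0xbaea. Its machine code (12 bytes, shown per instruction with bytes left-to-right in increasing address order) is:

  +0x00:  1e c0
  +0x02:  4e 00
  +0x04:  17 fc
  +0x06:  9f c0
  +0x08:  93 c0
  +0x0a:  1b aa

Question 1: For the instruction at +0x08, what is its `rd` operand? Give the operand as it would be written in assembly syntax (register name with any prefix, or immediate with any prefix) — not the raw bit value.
R3

+0x08: 93 c0 ⇒ word 0x93c0 (big)
  top 6b → 0x24 → lw [RR]
  rd@[9:8]=0x3 ⇒ R3
  rs@[7:6]=0x3 ⇒ R3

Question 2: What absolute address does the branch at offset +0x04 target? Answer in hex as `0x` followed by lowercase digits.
0xbaec

+0x04: 17 fc ⇒ word 0x17fc (big)
  top 6b → 0x5 → bz [J]
  imm@[9:0]=0x3fc (s10→-4) ⇒ #-4
  target = base 0xbaea + off 0x04 + 2 + imm -4 = 0xbaec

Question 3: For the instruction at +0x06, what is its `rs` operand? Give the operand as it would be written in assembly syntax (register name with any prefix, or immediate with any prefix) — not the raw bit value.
off 0x06: read 9f c0 as big → 0x9fc0
  op=0x9fc0>>10=0x27 ⇒ band (RR)
  rd@[9:8]=0x3 ⇒ R3
  rs@[7:6]=0x3 ⇒ R3

R3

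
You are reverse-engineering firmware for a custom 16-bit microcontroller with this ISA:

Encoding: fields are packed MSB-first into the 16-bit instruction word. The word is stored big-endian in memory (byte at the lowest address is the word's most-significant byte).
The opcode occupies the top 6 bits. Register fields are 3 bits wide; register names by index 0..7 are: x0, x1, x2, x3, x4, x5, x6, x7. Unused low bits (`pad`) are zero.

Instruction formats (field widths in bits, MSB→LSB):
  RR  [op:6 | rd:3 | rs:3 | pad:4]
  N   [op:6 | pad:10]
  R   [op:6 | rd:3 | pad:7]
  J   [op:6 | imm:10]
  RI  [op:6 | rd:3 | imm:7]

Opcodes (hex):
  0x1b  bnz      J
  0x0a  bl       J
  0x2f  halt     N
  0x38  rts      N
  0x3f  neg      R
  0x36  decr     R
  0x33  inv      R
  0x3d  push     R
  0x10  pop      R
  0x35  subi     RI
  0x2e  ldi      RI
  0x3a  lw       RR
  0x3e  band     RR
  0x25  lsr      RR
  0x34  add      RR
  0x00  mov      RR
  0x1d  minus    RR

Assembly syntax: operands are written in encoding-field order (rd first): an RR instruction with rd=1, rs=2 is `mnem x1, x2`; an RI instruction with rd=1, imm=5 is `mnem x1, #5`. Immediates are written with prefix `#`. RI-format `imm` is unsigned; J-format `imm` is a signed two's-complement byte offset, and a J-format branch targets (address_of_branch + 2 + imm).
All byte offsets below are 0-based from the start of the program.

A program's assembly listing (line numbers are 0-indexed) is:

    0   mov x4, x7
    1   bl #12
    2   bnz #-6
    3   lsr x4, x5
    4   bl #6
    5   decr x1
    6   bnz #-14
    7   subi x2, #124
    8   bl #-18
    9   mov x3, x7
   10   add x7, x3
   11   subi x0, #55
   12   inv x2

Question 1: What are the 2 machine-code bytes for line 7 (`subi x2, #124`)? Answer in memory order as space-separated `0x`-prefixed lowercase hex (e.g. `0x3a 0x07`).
L7: subi op=0x35:6|rd=2:3|imm=124:7 ⇒ 0xd57c ⇒ big d5 7c

0xd5 0x7c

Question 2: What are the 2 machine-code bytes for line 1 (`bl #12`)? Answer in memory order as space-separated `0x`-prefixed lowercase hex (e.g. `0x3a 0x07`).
L1: bl op=0xa:6|imm=12:10 ⇒ 0x280c ⇒ big 28 0c

0x28 0x0c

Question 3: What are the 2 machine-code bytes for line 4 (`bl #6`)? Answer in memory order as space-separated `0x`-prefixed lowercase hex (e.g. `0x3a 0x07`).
L4: bl op=0xa:6|imm=6:10 ⇒ 0x2806 ⇒ big 28 06

0x28 0x06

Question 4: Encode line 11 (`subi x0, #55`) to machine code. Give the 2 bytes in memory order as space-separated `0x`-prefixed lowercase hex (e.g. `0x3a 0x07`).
0xd4 0x37

L11: subi op=0x35:6|rd=0:3|imm=55:7 ⇒ 0xd437 ⇒ big d4 37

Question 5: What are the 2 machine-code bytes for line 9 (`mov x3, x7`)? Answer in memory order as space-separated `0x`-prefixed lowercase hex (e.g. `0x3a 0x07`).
9. mov fields op=0x0:6|rd=3:3|rs=7:3|pad=0:4 → word 01f0h → 01 f0

0x01 0xf0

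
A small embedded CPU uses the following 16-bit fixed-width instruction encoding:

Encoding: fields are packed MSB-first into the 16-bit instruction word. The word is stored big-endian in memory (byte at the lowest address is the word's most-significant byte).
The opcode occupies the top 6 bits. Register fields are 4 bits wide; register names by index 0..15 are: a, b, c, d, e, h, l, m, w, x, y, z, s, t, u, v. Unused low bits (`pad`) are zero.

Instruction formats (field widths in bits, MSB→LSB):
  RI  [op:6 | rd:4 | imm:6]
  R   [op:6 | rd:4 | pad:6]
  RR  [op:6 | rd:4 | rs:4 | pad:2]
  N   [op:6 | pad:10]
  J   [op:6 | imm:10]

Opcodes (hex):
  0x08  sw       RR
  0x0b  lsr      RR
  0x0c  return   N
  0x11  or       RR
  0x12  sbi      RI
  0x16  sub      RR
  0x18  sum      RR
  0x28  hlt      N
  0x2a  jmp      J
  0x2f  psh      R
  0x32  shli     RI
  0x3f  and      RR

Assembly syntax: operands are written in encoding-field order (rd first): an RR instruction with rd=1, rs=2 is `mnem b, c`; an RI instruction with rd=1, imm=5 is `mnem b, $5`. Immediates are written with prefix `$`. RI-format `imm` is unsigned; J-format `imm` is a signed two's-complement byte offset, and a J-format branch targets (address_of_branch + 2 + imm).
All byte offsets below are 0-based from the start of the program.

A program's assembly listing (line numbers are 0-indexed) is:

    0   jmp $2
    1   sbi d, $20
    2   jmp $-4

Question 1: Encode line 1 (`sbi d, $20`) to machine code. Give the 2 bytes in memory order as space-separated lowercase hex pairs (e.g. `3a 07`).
line 1 (sbi): pack op=0x12:6|rd=3:4|imm=20:6 = 0x48d4; big→ 48 d4

48 d4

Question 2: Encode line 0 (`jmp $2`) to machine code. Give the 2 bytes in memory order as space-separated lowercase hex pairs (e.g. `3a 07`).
0. jmp fields op=0x2a:6|imm=2:10 → word a802h → a8 02

a8 02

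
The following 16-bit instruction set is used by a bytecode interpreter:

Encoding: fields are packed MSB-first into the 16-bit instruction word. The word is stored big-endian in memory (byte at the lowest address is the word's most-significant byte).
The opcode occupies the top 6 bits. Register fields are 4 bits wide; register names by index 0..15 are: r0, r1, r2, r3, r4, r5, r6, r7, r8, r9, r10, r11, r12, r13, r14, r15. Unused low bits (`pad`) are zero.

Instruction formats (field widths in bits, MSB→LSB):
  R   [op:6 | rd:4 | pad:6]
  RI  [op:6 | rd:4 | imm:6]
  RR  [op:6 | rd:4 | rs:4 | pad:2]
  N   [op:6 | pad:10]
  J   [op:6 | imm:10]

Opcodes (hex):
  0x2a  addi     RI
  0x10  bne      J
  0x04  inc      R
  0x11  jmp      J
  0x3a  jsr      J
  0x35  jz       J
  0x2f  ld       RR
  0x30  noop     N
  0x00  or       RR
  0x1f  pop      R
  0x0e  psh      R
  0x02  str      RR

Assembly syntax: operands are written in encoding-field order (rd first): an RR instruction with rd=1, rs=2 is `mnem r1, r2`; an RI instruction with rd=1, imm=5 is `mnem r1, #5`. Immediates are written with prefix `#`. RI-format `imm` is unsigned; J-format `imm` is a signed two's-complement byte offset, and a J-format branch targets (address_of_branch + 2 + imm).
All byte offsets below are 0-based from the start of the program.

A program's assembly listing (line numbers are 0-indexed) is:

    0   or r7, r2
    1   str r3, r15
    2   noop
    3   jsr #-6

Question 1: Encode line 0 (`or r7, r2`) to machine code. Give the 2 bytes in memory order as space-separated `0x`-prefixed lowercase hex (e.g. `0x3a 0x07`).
0. or fields op=0x0:6|rd=7:4|rs=2:4|pad=0:2 → word 01c8h → 01 c8

0x01 0xc8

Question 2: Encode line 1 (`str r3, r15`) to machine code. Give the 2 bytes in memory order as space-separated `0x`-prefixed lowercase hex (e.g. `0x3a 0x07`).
0x08 0xfc

1. str fields op=0x2:6|rd=3:4|rs=15:4|pad=0:2 → word 08fch → 08 fc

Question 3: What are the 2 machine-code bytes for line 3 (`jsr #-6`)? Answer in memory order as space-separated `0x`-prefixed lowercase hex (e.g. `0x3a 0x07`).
0xeb 0xfa

line 3 (jsr): pack op=0x3a:6|imm=-6:10 = 0xebfa; big→ eb fa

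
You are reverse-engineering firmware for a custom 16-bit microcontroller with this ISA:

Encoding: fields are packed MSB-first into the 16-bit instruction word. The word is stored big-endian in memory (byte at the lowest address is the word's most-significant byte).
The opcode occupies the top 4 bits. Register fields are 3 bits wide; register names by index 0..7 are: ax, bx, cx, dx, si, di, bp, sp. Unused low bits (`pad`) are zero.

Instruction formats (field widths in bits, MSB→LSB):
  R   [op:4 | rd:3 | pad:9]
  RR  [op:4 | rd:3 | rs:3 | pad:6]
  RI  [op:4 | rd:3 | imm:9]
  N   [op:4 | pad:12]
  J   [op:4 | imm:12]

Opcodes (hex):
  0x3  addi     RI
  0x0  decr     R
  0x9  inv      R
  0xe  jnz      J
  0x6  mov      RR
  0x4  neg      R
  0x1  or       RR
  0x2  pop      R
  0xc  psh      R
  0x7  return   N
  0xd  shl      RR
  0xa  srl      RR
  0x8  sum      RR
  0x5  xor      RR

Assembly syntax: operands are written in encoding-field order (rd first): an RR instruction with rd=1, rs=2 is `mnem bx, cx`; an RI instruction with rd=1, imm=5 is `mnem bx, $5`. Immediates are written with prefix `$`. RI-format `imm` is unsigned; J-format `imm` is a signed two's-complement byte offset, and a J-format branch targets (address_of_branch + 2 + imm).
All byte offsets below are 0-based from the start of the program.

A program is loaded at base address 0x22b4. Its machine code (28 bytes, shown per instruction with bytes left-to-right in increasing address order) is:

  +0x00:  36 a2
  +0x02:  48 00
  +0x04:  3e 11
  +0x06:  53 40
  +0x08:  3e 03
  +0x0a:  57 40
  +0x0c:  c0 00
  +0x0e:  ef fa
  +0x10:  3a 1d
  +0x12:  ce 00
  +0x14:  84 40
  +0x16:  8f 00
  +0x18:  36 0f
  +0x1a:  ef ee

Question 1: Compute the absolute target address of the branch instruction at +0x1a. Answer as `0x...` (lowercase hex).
0x22be

[1a] ef ee → 0xefee
  opcode bits[15:12]=0xe: jnz/J
  imm@[11:0]=0xfee (s12→-18) ⇒ $-18
  target = base 0x22b4 + off 0x1a + 2 + imm -18 = 0x22be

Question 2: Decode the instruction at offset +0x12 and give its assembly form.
@+12  big-endian(ce 00) = 0xce00
  op=0xce00>>12=0xc ⇒ psh (R)
  rd: (w>>9)&0x7=0x7 → sp

psh sp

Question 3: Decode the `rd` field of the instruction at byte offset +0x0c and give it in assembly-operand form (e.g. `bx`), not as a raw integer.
@+0c  big-endian(c0 00) = 0xc000
  op=0xc000>>12=0xc ⇒ psh (R)
  rd@[11:9]=0x0 ⇒ ax

ax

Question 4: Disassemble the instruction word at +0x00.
off 0x00: read 36 a2 as big → 0x36a2
  opcode bits[15:12]=0x3: addi/RI
  [11:9] rd=3 = dx
  [8:0] imm=162 = $162

addi dx, $162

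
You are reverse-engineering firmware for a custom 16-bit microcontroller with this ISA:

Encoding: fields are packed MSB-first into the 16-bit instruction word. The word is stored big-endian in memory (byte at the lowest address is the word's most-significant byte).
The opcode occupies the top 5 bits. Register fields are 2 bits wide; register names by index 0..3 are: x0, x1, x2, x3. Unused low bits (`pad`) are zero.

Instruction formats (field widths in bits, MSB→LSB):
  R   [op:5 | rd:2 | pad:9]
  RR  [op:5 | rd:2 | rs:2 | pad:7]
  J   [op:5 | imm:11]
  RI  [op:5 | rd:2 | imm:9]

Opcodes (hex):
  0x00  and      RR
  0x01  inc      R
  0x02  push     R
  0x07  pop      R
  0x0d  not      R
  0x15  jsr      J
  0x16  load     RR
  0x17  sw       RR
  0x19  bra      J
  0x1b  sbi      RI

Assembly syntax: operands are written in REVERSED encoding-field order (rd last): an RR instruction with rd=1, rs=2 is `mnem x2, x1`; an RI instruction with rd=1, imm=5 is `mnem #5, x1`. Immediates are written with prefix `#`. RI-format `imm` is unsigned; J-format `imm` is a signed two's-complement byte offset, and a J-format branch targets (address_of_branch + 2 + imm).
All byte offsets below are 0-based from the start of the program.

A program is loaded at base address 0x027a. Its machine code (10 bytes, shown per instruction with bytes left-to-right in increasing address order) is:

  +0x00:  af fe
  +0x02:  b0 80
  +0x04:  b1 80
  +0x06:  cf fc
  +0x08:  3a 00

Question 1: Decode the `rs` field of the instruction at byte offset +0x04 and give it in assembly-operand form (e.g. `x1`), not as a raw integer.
@+04  big-endian(b1 80) = 0xb180
  opcode bits[15:11]=0x16: load/RR
  rd@[10:9]=0x0 ⇒ x0
  rs@[8:7]=0x3 ⇒ x3

x3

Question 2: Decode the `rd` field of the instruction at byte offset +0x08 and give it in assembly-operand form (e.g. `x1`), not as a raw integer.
x1

[08] 3a 00 → 0x3a00
  op=0x3a00>>11=0x7 ⇒ pop (R)
  rd@[10:9]=0x1 ⇒ x1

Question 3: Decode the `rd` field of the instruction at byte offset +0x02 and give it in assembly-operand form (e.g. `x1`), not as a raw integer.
x0

+0x02: b0 80 ⇒ word 0xb080 (big)
  top 5b → 0x16 → load [RR]
  [10:9] rd=0 = x0
  [8:7] rs=1 = x1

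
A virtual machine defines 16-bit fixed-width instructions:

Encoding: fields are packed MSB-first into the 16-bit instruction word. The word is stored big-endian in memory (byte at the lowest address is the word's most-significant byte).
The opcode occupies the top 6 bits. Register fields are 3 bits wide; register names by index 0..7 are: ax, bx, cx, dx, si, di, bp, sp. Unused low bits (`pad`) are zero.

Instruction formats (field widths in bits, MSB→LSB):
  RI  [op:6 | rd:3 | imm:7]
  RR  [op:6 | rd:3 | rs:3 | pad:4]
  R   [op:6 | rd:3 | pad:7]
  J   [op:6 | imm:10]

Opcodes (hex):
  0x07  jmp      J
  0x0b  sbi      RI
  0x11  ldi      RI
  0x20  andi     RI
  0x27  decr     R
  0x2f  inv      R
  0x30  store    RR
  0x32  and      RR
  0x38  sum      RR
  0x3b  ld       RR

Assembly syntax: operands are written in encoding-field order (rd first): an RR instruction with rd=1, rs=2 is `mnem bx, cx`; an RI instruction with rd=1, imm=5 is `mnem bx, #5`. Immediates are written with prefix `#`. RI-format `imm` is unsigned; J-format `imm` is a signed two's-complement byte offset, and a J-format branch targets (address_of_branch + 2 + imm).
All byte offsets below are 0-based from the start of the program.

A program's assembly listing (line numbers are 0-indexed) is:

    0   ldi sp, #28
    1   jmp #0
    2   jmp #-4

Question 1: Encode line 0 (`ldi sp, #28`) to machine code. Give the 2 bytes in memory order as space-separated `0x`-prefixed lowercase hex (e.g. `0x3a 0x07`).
line 0 (ldi): pack op=0x11:6|rd=7:3|imm=28:7 = 0x479c; big→ 47 9c

0x47 0x9c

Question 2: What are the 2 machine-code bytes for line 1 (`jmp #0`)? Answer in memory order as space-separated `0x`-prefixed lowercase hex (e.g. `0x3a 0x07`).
0x1c 0x00

1. jmp fields op=0x7:6|imm=0:10 → word 1c00h → 1c 00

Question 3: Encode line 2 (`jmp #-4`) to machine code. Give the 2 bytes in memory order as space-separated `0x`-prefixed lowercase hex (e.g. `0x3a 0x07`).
0x1f 0xfc

L2: jmp op=0x7:6|imm=-4:10 ⇒ 0x1ffc ⇒ big 1f fc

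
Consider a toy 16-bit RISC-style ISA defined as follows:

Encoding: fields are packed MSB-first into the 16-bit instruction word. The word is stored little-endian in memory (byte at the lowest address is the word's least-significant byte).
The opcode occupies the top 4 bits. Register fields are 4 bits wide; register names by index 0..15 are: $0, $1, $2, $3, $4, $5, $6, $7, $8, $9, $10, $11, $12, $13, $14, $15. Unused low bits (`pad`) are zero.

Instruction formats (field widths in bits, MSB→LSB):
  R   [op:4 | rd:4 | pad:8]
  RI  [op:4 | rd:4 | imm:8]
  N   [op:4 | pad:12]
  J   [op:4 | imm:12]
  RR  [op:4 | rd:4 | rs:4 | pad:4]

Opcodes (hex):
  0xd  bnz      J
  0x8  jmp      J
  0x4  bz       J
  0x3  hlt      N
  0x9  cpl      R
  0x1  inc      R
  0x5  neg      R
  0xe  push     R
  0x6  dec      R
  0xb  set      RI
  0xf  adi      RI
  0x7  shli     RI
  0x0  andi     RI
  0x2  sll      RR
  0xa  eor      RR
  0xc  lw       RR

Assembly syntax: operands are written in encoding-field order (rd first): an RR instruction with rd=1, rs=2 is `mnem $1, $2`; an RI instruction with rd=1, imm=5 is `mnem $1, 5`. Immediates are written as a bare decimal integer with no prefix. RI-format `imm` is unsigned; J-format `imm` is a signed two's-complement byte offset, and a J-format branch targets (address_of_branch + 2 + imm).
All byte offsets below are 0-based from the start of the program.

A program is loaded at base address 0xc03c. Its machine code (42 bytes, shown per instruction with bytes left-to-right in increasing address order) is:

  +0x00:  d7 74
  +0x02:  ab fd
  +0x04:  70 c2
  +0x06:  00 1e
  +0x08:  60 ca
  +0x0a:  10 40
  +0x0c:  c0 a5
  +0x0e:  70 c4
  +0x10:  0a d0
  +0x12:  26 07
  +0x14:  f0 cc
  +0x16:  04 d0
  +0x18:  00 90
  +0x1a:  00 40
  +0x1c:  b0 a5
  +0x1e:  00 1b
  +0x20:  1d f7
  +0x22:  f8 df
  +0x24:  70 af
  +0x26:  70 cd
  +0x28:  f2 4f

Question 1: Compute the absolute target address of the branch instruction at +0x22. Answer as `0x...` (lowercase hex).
@+22  little-endian(f8 df) = 0xdff8
  opcode bits[15:12]=0xd: bnz/J
  [11:0] imm=4088 (s12→-8) = -8
  target = base 0xc03c + off 0x22 + 2 + imm -8 = 0xc058

0xc058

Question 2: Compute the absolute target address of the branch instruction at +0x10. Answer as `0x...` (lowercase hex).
@+10  little-endian(0a d0) = 0xd00a
  op=0xd00a>>12=0xd ⇒ bnz (J)
  imm@[11:0]=0xa ⇒ 10
  target = base 0xc03c + off 0x10 + 2 + imm 10 = 0xc058

0xc058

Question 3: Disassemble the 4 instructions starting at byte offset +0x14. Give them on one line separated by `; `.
[14] f0 cc → 0xccf0
  top 4b → 0xc → lw [RR]
  rd: (w>>8)&0xf=0xc → $12
  rs: (w>>4)&0xf=0xf → $15
[16] 04 d0 → 0xd004
  top 4b → 0xd → bnz [J]
  imm: (w>>0)&0xfff=0x4 → 4
[18] 00 90 → 0x9000
  top 4b → 0x9 → cpl [R]
  rd: (w>>8)&0xf=0x0 → $0
[1a] 00 40 → 0x4000
  top 4b → 0x4 → bz [J]
  imm: (w>>0)&0xfff=0x0 → 0

lw $12, $15; bnz 4; cpl $0; bz 0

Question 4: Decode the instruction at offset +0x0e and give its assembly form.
+0x0e: 70 c4 ⇒ word 0xc470 (little)
  op=0xc470>>12=0xc ⇒ lw (RR)
  [11:8] rd=4 = $4
  [7:4] rs=7 = $7

lw $4, $7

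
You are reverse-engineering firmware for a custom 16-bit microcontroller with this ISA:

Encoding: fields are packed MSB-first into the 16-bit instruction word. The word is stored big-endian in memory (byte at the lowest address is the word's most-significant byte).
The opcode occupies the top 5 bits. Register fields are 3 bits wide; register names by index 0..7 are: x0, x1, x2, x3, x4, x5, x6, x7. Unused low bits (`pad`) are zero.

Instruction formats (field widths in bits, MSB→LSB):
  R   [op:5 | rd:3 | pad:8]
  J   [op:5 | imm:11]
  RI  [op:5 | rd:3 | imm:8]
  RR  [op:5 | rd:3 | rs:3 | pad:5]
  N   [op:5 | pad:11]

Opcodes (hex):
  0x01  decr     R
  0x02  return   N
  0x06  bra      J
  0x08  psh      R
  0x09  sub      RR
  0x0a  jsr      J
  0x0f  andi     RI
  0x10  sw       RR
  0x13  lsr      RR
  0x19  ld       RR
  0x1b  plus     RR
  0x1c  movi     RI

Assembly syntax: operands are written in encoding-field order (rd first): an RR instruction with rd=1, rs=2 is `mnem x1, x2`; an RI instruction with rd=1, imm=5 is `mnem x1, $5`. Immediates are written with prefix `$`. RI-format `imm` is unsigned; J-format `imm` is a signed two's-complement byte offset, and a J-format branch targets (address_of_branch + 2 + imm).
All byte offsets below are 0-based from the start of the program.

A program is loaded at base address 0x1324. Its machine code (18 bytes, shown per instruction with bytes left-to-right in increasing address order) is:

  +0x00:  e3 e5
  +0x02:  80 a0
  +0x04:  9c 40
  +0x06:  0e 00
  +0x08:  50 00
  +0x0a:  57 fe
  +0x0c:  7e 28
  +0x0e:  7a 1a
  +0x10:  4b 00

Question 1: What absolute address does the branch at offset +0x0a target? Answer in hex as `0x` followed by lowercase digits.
@+0a  big-endian(57 fe) = 0x57fe
  top 5b → 0xa → jsr [J]
  [10:0] imm=2046 (s11→-2) = $-2
  target = base 0x1324 + off 0x0a + 2 + imm -2 = 0x132e

0x132e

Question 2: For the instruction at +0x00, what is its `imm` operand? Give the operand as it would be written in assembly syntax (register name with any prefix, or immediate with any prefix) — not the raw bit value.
$229

[00] e3 e5 → 0xe3e5
  top 5b → 0x1c → movi [RI]
  rd: (w>>8)&0x7=0x3 → x3
  imm: (w>>0)&0xff=0xe5 → $229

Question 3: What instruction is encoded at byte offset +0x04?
lsr x4, x2

off 0x04: read 9c 40 as big → 0x9c40
  op=0x9c40>>11=0x13 ⇒ lsr (RR)
  rd: (w>>8)&0x7=0x4 → x4
  rs: (w>>5)&0x7=0x2 → x2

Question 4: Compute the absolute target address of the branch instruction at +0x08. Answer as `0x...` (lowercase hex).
0x132e

+0x08: 50 00 ⇒ word 0x5000 (big)
  opcode bits[15:11]=0xa: jsr/J
  imm: (w>>0)&0x7ff=0x0 → $0
  target = base 0x1324 + off 0x08 + 2 + imm 0 = 0x132e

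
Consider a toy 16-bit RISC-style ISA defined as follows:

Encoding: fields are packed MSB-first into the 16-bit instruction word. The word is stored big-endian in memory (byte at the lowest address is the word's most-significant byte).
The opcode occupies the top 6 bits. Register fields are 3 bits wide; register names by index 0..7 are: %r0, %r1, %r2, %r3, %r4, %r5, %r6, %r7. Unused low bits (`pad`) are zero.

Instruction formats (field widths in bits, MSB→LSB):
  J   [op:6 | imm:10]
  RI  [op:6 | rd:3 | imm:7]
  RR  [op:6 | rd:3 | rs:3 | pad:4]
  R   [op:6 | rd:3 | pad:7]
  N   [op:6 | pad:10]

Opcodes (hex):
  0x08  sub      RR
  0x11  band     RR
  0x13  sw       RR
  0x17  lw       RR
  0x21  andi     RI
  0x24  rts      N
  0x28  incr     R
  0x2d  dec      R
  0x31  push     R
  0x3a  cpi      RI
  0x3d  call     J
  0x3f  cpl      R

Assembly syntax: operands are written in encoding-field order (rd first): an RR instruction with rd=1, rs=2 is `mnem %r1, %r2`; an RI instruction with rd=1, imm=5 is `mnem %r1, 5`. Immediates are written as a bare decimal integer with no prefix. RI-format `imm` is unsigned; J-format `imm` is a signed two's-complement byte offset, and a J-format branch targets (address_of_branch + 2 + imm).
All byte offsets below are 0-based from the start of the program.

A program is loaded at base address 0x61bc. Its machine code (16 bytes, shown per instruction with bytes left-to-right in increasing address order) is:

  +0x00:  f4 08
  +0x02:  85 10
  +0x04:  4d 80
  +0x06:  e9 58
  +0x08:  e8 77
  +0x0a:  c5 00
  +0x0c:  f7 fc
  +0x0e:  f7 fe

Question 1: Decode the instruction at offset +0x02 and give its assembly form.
andi %r2, 16

@+02  big-endian(85 10) = 0x8510
  opcode bits[15:10]=0x21: andi/RI
  [9:7] rd=2 = %r2
  [6:0] imm=16 = 16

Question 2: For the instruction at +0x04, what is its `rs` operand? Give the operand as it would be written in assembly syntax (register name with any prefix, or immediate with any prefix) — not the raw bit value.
off 0x04: read 4d 80 as big → 0x4d80
  opcode bits[15:10]=0x13: sw/RR
  rd@[9:7]=0x3 ⇒ %r3
  rs@[6:4]=0x0 ⇒ %r0

%r0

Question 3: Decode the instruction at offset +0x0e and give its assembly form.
[0e] f7 fe → 0xf7fe
  op=0xf7fe>>10=0x3d ⇒ call (J)
  imm@[9:0]=0x3fe (s10→-2) ⇒ -2

call -2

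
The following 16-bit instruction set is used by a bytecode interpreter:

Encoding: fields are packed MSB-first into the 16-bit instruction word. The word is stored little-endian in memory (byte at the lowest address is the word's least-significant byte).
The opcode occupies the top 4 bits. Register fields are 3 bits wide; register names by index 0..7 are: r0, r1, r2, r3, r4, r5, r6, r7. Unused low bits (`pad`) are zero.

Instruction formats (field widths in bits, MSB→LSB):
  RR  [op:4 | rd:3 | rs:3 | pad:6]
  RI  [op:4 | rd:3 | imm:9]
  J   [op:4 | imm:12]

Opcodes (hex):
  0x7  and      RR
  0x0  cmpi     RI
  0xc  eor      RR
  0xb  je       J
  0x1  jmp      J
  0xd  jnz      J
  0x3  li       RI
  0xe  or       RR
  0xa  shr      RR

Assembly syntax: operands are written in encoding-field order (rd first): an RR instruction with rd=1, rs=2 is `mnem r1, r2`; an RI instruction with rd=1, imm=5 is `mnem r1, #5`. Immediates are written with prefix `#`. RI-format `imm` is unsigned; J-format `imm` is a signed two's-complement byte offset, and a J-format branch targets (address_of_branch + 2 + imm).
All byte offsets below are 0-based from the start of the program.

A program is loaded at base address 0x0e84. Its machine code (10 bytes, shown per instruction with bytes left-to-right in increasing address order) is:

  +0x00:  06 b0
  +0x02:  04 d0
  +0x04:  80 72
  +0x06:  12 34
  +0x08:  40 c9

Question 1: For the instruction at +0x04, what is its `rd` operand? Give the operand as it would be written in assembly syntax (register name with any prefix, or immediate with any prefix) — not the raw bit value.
r1

+0x04: 80 72 ⇒ word 0x7280 (little)
  op=0x7280>>12=0x7 ⇒ and (RR)
  rd: (w>>9)&0x7=0x1 → r1
  rs: (w>>6)&0x7=0x2 → r2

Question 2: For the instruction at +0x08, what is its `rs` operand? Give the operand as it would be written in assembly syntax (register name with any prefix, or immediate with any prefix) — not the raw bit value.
+0x08: 40 c9 ⇒ word 0xc940 (little)
  opcode bits[15:12]=0xc: eor/RR
  [11:9] rd=4 = r4
  [8:6] rs=5 = r5

r5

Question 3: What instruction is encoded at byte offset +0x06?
li r2, #18

[06] 12 34 → 0x3412
  op=0x3412>>12=0x3 ⇒ li (RI)
  rd@[11:9]=0x2 ⇒ r2
  imm@[8:0]=0x12 ⇒ #18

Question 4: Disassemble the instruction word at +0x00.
off 0x00: read 06 b0 as little → 0xb006
  top 4b → 0xb → je [J]
  imm@[11:0]=0x6 ⇒ #6

je #6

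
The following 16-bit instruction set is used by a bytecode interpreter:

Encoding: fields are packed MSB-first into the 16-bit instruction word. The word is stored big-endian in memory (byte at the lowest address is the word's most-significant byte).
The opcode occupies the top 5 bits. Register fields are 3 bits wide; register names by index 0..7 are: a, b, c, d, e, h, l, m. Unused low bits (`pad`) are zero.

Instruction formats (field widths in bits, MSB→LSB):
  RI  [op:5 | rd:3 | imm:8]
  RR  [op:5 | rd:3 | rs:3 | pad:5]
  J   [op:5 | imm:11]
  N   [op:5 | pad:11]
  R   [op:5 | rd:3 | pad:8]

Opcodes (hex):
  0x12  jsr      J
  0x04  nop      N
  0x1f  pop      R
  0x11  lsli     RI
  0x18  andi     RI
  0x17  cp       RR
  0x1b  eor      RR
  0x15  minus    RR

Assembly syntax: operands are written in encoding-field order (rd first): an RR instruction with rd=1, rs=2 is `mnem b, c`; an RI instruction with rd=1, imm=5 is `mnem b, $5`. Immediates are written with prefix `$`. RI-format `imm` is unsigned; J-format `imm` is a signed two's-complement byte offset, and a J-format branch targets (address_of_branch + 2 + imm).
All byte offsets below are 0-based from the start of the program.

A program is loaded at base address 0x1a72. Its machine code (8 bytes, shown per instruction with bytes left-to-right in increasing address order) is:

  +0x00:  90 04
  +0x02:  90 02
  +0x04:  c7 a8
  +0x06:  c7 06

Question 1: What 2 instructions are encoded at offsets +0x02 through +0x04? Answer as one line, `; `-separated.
jsr $2; andi m, $168

off 0x02: read 90 02 as big → 0x9002
  opcode bits[15:11]=0x12: jsr/J
  imm@[10:0]=0x2 ⇒ $2
off 0x04: read c7 a8 as big → 0xc7a8
  opcode bits[15:11]=0x18: andi/RI
  rd@[10:8]=0x7 ⇒ m
  imm@[7:0]=0xa8 ⇒ $168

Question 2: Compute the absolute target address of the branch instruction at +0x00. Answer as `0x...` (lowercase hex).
@+00  big-endian(90 04) = 0x9004
  opcode bits[15:11]=0x12: jsr/J
  [10:0] imm=4 = $4
  target = base 0x1a72 + off 0x00 + 2 + imm 4 = 0x1a78

0x1a78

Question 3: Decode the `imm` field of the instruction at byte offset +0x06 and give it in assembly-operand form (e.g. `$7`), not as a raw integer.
off 0x06: read c7 06 as big → 0xc706
  top 5b → 0x18 → andi [RI]
  rd@[10:8]=0x7 ⇒ m
  imm@[7:0]=0x6 ⇒ $6

$6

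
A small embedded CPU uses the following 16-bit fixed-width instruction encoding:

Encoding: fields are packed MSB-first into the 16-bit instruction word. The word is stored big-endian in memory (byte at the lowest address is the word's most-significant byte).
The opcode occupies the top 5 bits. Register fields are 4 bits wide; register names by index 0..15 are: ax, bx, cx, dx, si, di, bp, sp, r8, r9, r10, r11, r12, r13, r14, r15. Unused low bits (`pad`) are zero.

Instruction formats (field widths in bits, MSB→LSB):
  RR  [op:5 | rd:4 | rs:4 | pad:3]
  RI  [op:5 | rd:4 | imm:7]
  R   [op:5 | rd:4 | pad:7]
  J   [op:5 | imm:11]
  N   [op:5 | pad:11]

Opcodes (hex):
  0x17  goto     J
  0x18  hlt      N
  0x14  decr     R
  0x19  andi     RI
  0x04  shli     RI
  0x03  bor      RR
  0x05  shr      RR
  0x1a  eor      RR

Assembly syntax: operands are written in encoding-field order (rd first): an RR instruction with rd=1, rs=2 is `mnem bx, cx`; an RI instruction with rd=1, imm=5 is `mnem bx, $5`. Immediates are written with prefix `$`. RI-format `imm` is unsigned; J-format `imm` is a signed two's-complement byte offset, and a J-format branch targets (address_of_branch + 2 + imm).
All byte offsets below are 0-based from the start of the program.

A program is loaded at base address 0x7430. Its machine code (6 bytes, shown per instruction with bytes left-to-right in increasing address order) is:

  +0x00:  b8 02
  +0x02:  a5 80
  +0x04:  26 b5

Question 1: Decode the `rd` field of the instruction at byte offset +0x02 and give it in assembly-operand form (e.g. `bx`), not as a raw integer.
r11

+0x02: a5 80 ⇒ word 0xa580 (big)
  top 5b → 0x14 → decr [R]
  [10:7] rd=11 = r11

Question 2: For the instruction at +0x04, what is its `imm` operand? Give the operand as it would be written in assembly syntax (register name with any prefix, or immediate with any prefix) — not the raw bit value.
@+04  big-endian(26 b5) = 0x26b5
  top 5b → 0x4 → shli [RI]
  rd@[10:7]=0xd ⇒ r13
  imm@[6:0]=0x35 ⇒ $53

$53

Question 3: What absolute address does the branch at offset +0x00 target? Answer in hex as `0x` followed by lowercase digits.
off 0x00: read b8 02 as big → 0xb802
  op=0xb802>>11=0x17 ⇒ goto (J)
  imm: (w>>0)&0x7ff=0x2 → $2
  target = base 0x7430 + off 0x00 + 2 + imm 2 = 0x7434

0x7434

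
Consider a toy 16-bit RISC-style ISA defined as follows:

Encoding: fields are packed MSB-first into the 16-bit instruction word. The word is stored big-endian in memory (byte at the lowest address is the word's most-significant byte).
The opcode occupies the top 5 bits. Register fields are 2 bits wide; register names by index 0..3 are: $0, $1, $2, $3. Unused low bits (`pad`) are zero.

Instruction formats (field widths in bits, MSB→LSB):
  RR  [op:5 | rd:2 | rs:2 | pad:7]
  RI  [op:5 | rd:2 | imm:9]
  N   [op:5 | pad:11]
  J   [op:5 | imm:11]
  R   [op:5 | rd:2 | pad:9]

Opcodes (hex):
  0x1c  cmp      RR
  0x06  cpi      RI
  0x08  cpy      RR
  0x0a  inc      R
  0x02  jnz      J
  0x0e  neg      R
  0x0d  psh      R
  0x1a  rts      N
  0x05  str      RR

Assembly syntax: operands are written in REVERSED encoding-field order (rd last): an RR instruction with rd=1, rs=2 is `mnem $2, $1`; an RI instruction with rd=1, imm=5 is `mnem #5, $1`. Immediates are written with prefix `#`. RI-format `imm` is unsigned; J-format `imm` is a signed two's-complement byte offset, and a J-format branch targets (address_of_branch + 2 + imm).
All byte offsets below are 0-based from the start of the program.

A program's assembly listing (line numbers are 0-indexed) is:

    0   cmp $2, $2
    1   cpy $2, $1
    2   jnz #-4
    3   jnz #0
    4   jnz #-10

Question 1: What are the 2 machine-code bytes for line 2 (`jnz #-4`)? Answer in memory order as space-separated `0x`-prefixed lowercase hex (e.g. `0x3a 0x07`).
0x17 0xfc

line 2 (jnz): pack op=0x2:5|imm=-4:11 = 0x17fc; big→ 17 fc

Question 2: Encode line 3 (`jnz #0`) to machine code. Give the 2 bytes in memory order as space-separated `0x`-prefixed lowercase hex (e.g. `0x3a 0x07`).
L3: jnz op=0x2:5|imm=0:11 ⇒ 0x1000 ⇒ big 10 00

0x10 0x00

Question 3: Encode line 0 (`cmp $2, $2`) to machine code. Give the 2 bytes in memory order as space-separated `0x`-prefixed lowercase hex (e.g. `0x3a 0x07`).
0xe5 0x00

line 0 (cmp): pack op=0x1c:5|rd=2:2|rs=2:2|pad=0:7 = 0xe500; big→ e5 00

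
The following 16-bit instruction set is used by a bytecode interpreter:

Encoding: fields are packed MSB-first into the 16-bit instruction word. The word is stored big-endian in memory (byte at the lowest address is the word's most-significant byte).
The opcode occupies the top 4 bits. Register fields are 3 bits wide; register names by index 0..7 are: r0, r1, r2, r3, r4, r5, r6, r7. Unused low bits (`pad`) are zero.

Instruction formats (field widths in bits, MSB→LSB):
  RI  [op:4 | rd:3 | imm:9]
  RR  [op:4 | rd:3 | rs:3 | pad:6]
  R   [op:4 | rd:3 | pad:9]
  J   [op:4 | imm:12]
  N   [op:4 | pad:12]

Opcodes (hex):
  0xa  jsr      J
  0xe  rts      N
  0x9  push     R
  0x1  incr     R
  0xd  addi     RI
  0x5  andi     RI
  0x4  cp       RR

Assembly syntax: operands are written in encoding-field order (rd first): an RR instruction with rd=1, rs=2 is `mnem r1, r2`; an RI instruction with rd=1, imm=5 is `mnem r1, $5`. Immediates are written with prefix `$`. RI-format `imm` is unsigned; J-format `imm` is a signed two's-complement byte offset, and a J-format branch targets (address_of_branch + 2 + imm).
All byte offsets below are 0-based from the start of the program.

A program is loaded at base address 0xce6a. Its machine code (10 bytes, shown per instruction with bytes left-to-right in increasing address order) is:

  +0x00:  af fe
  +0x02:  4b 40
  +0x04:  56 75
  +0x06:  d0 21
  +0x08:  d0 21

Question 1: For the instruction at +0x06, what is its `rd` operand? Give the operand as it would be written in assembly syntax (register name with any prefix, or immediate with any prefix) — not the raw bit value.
r0

+0x06: d0 21 ⇒ word 0xd021 (big)
  op=0xd021>>12=0xd ⇒ addi (RI)
  rd@[11:9]=0x0 ⇒ r0
  imm@[8:0]=0x21 ⇒ $33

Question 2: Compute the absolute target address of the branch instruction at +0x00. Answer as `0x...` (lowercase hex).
off 0x00: read af fe as big → 0xaffe
  op=0xaffe>>12=0xa ⇒ jsr (J)
  imm@[11:0]=0xffe (s12→-2) ⇒ $-2
  target = base 0xce6a + off 0x00 + 2 + imm -2 = 0xce6a

0xce6a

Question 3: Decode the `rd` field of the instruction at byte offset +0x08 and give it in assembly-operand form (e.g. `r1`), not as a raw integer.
@+08  big-endian(d0 21) = 0xd021
  opcode bits[15:12]=0xd: addi/RI
  rd: (w>>9)&0x7=0x0 → r0
  imm: (w>>0)&0x1ff=0x21 → $33

r0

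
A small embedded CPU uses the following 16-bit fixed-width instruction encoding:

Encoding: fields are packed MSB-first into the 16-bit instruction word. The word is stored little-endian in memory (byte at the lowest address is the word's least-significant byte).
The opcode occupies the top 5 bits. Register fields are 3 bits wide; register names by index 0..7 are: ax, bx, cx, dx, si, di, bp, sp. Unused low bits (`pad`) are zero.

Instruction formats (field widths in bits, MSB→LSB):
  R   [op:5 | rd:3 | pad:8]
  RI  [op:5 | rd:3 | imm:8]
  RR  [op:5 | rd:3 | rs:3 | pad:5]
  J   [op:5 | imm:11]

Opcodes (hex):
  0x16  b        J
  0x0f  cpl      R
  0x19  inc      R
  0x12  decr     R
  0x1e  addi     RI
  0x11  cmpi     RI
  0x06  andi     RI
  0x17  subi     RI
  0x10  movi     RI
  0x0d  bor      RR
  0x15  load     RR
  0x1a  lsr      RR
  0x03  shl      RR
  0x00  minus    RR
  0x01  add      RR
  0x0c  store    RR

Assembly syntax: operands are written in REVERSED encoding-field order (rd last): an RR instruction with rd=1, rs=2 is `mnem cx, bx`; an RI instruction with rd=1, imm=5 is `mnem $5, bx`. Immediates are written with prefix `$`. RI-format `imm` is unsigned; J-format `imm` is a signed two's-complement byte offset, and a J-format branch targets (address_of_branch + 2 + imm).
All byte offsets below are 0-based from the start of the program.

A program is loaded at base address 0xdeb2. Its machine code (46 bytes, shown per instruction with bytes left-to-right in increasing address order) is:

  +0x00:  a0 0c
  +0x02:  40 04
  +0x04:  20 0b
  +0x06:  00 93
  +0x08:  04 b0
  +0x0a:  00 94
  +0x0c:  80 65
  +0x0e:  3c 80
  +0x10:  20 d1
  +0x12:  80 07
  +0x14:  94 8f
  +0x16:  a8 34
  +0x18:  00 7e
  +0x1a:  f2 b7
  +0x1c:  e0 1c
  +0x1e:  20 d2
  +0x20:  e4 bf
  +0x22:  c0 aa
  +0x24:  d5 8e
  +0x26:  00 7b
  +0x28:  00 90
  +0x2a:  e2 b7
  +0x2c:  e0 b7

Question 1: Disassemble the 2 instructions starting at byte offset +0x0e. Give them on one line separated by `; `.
movi $60, ax; lsr bx, bx

@+0e  little-endian(3c 80) = 0x803c
  opcode bits[15:11]=0x10: movi/RI
  rd: (w>>8)&0x7=0x0 → ax
  imm: (w>>0)&0xff=0x3c → $60
@+10  little-endian(20 d1) = 0xd120
  opcode bits[15:11]=0x1a: lsr/RR
  rd: (w>>8)&0x7=0x1 → bx
  rs: (w>>5)&0x7=0x1 → bx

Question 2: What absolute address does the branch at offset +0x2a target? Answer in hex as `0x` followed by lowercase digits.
[2a] e2 b7 → 0xb7e2
  opcode bits[15:11]=0x16: b/J
  [10:0] imm=2018 (s11→-30) = $-30
  target = base 0xdeb2 + off 0x2a + 2 + imm -30 = 0xdec0

0xdec0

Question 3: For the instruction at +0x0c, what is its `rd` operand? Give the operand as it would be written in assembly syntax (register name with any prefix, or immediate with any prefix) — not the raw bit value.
di

[0c] 80 65 → 0x6580
  opcode bits[15:11]=0xc: store/RR
  rd: (w>>8)&0x7=0x5 → di
  rs: (w>>5)&0x7=0x4 → si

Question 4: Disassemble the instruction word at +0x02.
minus cx, si

[02] 40 04 → 0x0440
  top 5b → 0x0 → minus [RR]
  [10:8] rd=4 = si
  [7:5] rs=2 = cx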